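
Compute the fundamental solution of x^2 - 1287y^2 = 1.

(x, y) = (287, 8)

First expand sqrt(1287) as a continued fraction. With x_i = (sqrt(1287) + m_i)/d_i and (m_0, d_0) = (0, 1): a_0 = floor(sqrt(1287)) = 35, since 35^2 = 1225 <= 1287 < 1296 = 36^2.
Iterate m_{i+1} = d_i*a_i - m_i, d_{i+1} = (1287 - m_{i+1}^2)/d_i, a_{i+1} = floor((a_0 + m_{i+1})/d_{i+1}):
  m_1 = 1*35 - 0 = 35, d_1 = (1287 - 35^2)/1 = 62/1 = 62, a_1 = floor((35 + 35)/62) = 1.
  m_2 = 62*1 - 35 = 27, d_2 = (1287 - 27^2)/62 = 558/62 = 9, a_2 = floor((35 + 27)/9) = 6.
  m_3 = 9*6 - 27 = 27, d_3 = (1287 - 27^2)/9 = 558/9 = 62, a_3 = floor((35 + 27)/62) = 1.
  m_4 = 62*1 - 27 = 35, d_4 = (1287 - 35^2)/62 = 62/62 = 1, a_4 = floor((35 + 35)/1) = 70.
  m_5 = 1*70 - 35 = 35, d_5 = (1287 - 35^2)/1 = 62/1 = 62: (m_5, d_5) = (m_1, d_1) = (35, 62), so from here the quotients repeat a_1, ..., a_4; the period length is 4.
So sqrt(1287) = [35; (1, 6, 1, 70)] with period length k = 4.
k is even, so the fundamental solution of x^2 - 1287y^2 = 1 is (p_{k-1}, q_{k-1}) = (p_3, q_3); compute convergents through index 3.
Convergents (p_i = a_i*p_{i-1} + p_{i-2}, q_i = a_i*q_{i-1} + q_{i-2} with p_{-2}=0, p_{-1}=1, q_{-2}=1, q_{-1}=0):
  i=0: a_0=35, p_0 = 35*1 + 0 = 35, q_0 = 35*0 + 1 = 1.
  i=1: a_1=1, p_1 = 1*35 + 1 = 36, q_1 = 1*1 + 0 = 1.
  i=2: a_2=6, p_2 = 6*36 + 35 = 251, q_2 = 6*1 + 1 = 7.
  i=3: a_3=1, p_3 = 1*251 + 36 = 287, q_3 = 1*7 + 1 = 8.
Check: 287^2 - 1287*8^2 = 82369 - 82368 = 1, so (x, y) = (287, 8) solves the equation, and by the theorem it is the least positive solution.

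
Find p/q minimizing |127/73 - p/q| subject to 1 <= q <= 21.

Expand x = 127/73 as a continued fraction with the Euclidean algorithm:
  127 = 1*73 + 54, so a_0 = 1.
  73 = 1*54 + 19, so a_1 = 1.
  54 = 2*19 + 16, so a_2 = 2.
  19 = 1*16 + 3, so a_3 = 1.
  16 = 5*3 + 1, so a_4 = 5.
  3 = 3*1 + 0, so a_5 = 3.
so x = [1; 1, 2, 1, 5, 3].
Convergents (p_i = a_i*p_{i-1} + p_{i-2}, q_i = a_i*q_{i-1} + q_{i-2} with p_{-2}=0, p_{-1}=1, q_{-2}=1, q_{-1}=0), until the denominator exceeds 21:
  i=0: a_0=1, p_0 = 1*1 + 0 = 1, q_0 = 1*0 + 1 = 1.
  i=1: a_1=1, p_1 = 1*1 + 1 = 2, q_1 = 1*1 + 0 = 1.
  i=2: a_2=2, p_2 = 2*2 + 1 = 5, q_2 = 2*1 + 1 = 3.
  i=3: a_3=1, p_3 = 1*5 + 2 = 7, q_3 = 1*3 + 1 = 4.
  i=4: a_4=5, p_4 = 5*7 + 5 = 40, q_4 = 5*4 + 3 = 23.
q_4 = 23 > 21, so the last convergent with denominator <= 21 is p_3/q_3 = 7/4.
The closest fraction with denominator <= 21 is either p_3/q_3 or the intermediate fraction (k*p_3 + p_2)/(k*q_3 + q_2) with the largest k >= 1 whose denominator stays <= 21; these approach x as k grows, and every other convergent or intermediate fraction in range is farther away.
Largest k: floor((21 - q_2)/q_3) = floor((21 - 3)/4) = 4.
That gives (4*7 + 5)/(4*4 + 3) = 33/19.
Compare the errors: |x - 7/4| = |127*4 - 7*73|/(73*4) = 3/292, and |x - 33/19| = |127*19 - 33*73|/(73*19) = 4/1387.
Cross-multiplying, 4*292 = 1168 < 4161 = 3*1387, so 4/1387 is smaller: the intermediate fraction 33/19 is closer to x than 7/4.

33/19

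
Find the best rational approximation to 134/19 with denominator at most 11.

78/11

Expand x = 134/19 as a continued fraction with the Euclidean algorithm:
  134 = 7*19 + 1, so a_0 = 7.
  19 = 19*1 + 0, so a_1 = 19.
so x = [7; 19].
Convergents (p_i = a_i*p_{i-1} + p_{i-2}, q_i = a_i*q_{i-1} + q_{i-2} with p_{-2}=0, p_{-1}=1, q_{-2}=1, q_{-1}=0), until the denominator exceeds 11:
  i=0: a_0=7, p_0 = 7*1 + 0 = 7, q_0 = 7*0 + 1 = 1.
  i=1: a_1=19, p_1 = 19*7 + 1 = 134, q_1 = 19*1 + 0 = 19.
q_1 = 19 > 11, so the last convergent with denominator <= 11 is p_0/q_0 = 7/1.
The closest fraction with denominator <= 11 is either p_0/q_0 or the intermediate fraction (k*p_0 + p_{-1})/(k*q_0 + q_{-1}) with the largest k >= 1 whose denominator stays <= 11; these approach x as k grows, and every other convergent or intermediate fraction in range is farther away.
Largest k: floor((11 - q_{-1})/q_0) = floor((11 - 0)/1) = 11 (using the seeds p_{-1} = 1, q_{-1} = 0).
That gives (11*7 + 1)/(11*1 + 0) = 78/11.
Compare the errors: |x - 7/1| = |134*1 - 7*19|/(19*1) = 1/19, and |x - 78/11| = |134*11 - 78*19|/(19*11) = 8/209.
Cross-multiplying, 8*19 = 152 < 209 = 1*209, so 8/209 is smaller: the intermediate fraction 78/11 is closer to x than 7/1.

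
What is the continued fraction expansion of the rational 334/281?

Run the Euclidean algorithm on 334 and 281; the successive quotients are the partial quotients a_0, a_1, ... (each step inverts the fractional part left over by the previous one):
  334 = 1*281 + 53, so a_0 = 1.
  281 = 5*53 + 16, so a_1 = 5.
  53 = 3*16 + 5, so a_2 = 3.
  16 = 3*5 + 1, so a_3 = 3.
  5 = 5*1 + 0, so a_4 = 5.
The remainder reaches 0 after 5 divisions, so the expansion has 5 partial quotients, read off in order.

[1; 5, 3, 3, 5]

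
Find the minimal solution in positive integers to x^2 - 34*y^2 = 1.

(x, y) = (35, 6)

First expand sqrt(34) as a continued fraction. With x_i = (sqrt(34) + m_i)/d_i and (m_0, d_0) = (0, 1): a_0 = floor(sqrt(34)) = 5, since 5^2 = 25 <= 34 < 36 = 6^2.
Iterate m_{i+1} = d_i*a_i - m_i, d_{i+1} = (34 - m_{i+1}^2)/d_i, a_{i+1} = floor((a_0 + m_{i+1})/d_{i+1}):
  m_1 = 1*5 - 0 = 5, d_1 = (34 - 5^2)/1 = 9/1 = 9, a_1 = floor((5 + 5)/9) = 1.
  m_2 = 9*1 - 5 = 4, d_2 = (34 - 4^2)/9 = 18/9 = 2, a_2 = floor((5 + 4)/2) = 4.
  m_3 = 2*4 - 4 = 4, d_3 = (34 - 4^2)/2 = 18/2 = 9, a_3 = floor((5 + 4)/9) = 1.
  m_4 = 9*1 - 4 = 5, d_4 = (34 - 5^2)/9 = 9/9 = 1, a_4 = floor((5 + 5)/1) = 10.
  m_5 = 1*10 - 5 = 5, d_5 = (34 - 5^2)/1 = 9/1 = 9: (m_5, d_5) = (m_1, d_1) = (5, 9), so from here the quotients repeat a_1, ..., a_4; the period length is 4.
So sqrt(34) = [5; (1, 4, 1, 10)] with period length k = 4.
k is even, so the fundamental solution of x^2 - 34y^2 = 1 is (p_{k-1}, q_{k-1}) = (p_3, q_3); compute convergents through index 3.
Convergents (p_i = a_i*p_{i-1} + p_{i-2}, q_i = a_i*q_{i-1} + q_{i-2} with p_{-2}=0, p_{-1}=1, q_{-2}=1, q_{-1}=0):
  i=0: a_0=5, p_0 = 5*1 + 0 = 5, q_0 = 5*0 + 1 = 1.
  i=1: a_1=1, p_1 = 1*5 + 1 = 6, q_1 = 1*1 + 0 = 1.
  i=2: a_2=4, p_2 = 4*6 + 5 = 29, q_2 = 4*1 + 1 = 5.
  i=3: a_3=1, p_3 = 1*29 + 6 = 35, q_3 = 1*5 + 1 = 6.
Check: 35^2 - 34*6^2 = 1225 - 1224 = 1, so (x, y) = (35, 6) solves the equation, and by the theorem it is the least positive solution.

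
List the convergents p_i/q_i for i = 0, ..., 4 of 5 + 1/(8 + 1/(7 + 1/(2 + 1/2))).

Using the convergent recurrence p_i = a_i*p_{i-1} + p_{i-2}, q_i = a_i*q_{i-1} + q_{i-2} with p_{-2}=0, p_{-1}=1, q_{-2}=1, q_{-1}=0:
  i=0: a_0=5, p_0 = 5*1 + 0 = 5, q_0 = 5*0 + 1 = 1.
  i=1: a_1=8, p_1 = 8*5 + 1 = 41, q_1 = 8*1 + 0 = 8.
  i=2: a_2=7, p_2 = 7*41 + 5 = 292, q_2 = 7*8 + 1 = 57.
  i=3: a_3=2, p_3 = 2*292 + 41 = 625, q_3 = 2*57 + 8 = 122.
  i=4: a_4=2, p_4 = 2*625 + 292 = 1542, q_4 = 2*122 + 57 = 301.

5/1, 41/8, 292/57, 625/122, 1542/301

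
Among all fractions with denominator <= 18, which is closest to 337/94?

43/12

Expand x = 337/94 as a continued fraction with the Euclidean algorithm:
  337 = 3*94 + 55, so a_0 = 3.
  94 = 1*55 + 39, so a_1 = 1.
  55 = 1*39 + 16, so a_2 = 1.
  39 = 2*16 + 7, so a_3 = 2.
  16 = 2*7 + 2, so a_4 = 2.
  7 = 3*2 + 1, so a_5 = 3.
  2 = 2*1 + 0, so a_6 = 2.
so x = [3; 1, 1, 2, 2, 3, 2].
Convergents (p_i = a_i*p_{i-1} + p_{i-2}, q_i = a_i*q_{i-1} + q_{i-2} with p_{-2}=0, p_{-1}=1, q_{-2}=1, q_{-1}=0), until the denominator exceeds 18:
  i=0: a_0=3, p_0 = 3*1 + 0 = 3, q_0 = 3*0 + 1 = 1.
  i=1: a_1=1, p_1 = 1*3 + 1 = 4, q_1 = 1*1 + 0 = 1.
  i=2: a_2=1, p_2 = 1*4 + 3 = 7, q_2 = 1*1 + 1 = 2.
  i=3: a_3=2, p_3 = 2*7 + 4 = 18, q_3 = 2*2 + 1 = 5.
  i=4: a_4=2, p_4 = 2*18 + 7 = 43, q_4 = 2*5 + 2 = 12.
  i=5: a_5=3, p_5 = 3*43 + 18 = 147, q_5 = 3*12 + 5 = 41.
q_5 = 41 > 18, so the last convergent with denominator <= 18 is p_4/q_4 = 43/12.
The closest fraction with denominator <= 18 is either p_4/q_4 or the intermediate fraction (k*p_4 + p_3)/(k*q_4 + q_3) with the largest k >= 1 whose denominator stays <= 18; these approach x as k grows, and every other convergent or intermediate fraction in range is farther away.
Largest k: floor((18 - q_3)/q_4) = floor((18 - 5)/12) = 1.
That gives (1*43 + 18)/(1*12 + 5) = 61/17.
Compare the errors: |x - 43/12| = |337*12 - 43*94|/(94*12) = 2/1128, and |x - 61/17| = |337*17 - 61*94|/(94*17) = 5/1598.
Cross-multiplying, 2*1598 = 3196 < 5640 = 5*1128, so 2/1128 is smaller: the convergent 43/12 is closer to x than 61/17.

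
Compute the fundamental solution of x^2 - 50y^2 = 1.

First expand sqrt(50) as a continued fraction. With x_i = (sqrt(50) + m_i)/d_i and (m_0, d_0) = (0, 1): a_0 = floor(sqrt(50)) = 7, since 7^2 = 49 <= 50 < 64 = 8^2.
Iterate m_{i+1} = d_i*a_i - m_i, d_{i+1} = (50 - m_{i+1}^2)/d_i, a_{i+1} = floor((a_0 + m_{i+1})/d_{i+1}):
  m_1 = 1*7 - 0 = 7, d_1 = (50 - 7^2)/1 = 1/1 = 1, a_1 = floor((7 + 7)/1) = 14.
  m_2 = 1*14 - 7 = 7, d_2 = (50 - 7^2)/1 = 1/1 = 1: (m_2, d_2) = (m_1, d_1) = (7, 1), so from here the quotient a_1 repeats; the period length is 1.
So sqrt(50) = [7; (14)] with period length k = 1.
k is odd, so (p_{k-1}, q_{k-1}) only solves x^2 - 50y^2 = -1 and the fundamental solution of x^2 - 50y^2 = 1 is (p_{2k-1}, q_{2k-1}) = (p_1, q_1); compute convergents through index 1, running through the period twice.
Convergents (p_i = a_i*p_{i-1} + p_{i-2}, q_i = a_i*q_{i-1} + q_{i-2} with p_{-2}=0, p_{-1}=1, q_{-2}=1, q_{-1}=0):
  i=0: a_0=7, p_0 = 7*1 + 0 = 7, q_0 = 7*0 + 1 = 1.
  i=1: a_1=14, p_1 = 14*7 + 1 = 99, q_1 = 14*1 + 0 = 14.
Indeed p_0^2 - 50*q_0^2 = 49 - 50 = -1, not +1.
Check: 99^2 - 50*14^2 = 9801 - 9800 = 1, so (x, y) = (99, 14) solves the equation, and by the theorem it is the least positive solution.

(x, y) = (99, 14)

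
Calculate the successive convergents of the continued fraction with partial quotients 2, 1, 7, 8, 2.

Using the convergent recurrence p_i = a_i*p_{i-1} + p_{i-2}, q_i = a_i*q_{i-1} + q_{i-2} with p_{-2}=0, p_{-1}=1, q_{-2}=1, q_{-1}=0:
  i=0: a_0=2, p_0 = 2*1 + 0 = 2, q_0 = 2*0 + 1 = 1.
  i=1: a_1=1, p_1 = 1*2 + 1 = 3, q_1 = 1*1 + 0 = 1.
  i=2: a_2=7, p_2 = 7*3 + 2 = 23, q_2 = 7*1 + 1 = 8.
  i=3: a_3=8, p_3 = 8*23 + 3 = 187, q_3 = 8*8 + 1 = 65.
  i=4: a_4=2, p_4 = 2*187 + 23 = 397, q_4 = 2*65 + 8 = 138.

2/1, 3/1, 23/8, 187/65, 397/138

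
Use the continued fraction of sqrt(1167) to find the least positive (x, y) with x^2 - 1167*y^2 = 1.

First expand sqrt(1167) as a continued fraction. With x_i = (sqrt(1167) + m_i)/d_i and (m_0, d_0) = (0, 1): a_0 = floor(sqrt(1167)) = 34, since 34^2 = 1156 <= 1167 < 1225 = 35^2.
Iterate m_{i+1} = d_i*a_i - m_i, d_{i+1} = (1167 - m_{i+1}^2)/d_i, a_{i+1} = floor((a_0 + m_{i+1})/d_{i+1}):
  m_1 = 1*34 - 0 = 34, d_1 = (1167 - 34^2)/1 = 11/1 = 11, a_1 = floor((34 + 34)/11) = 6.
  m_2 = 11*6 - 34 = 32, d_2 = (1167 - 32^2)/11 = 143/11 = 13, a_2 = floor((34 + 32)/13) = 5.
  m_3 = 13*5 - 32 = 33, d_3 = (1167 - 33^2)/13 = 78/13 = 6, a_3 = floor((34 + 33)/6) = 11.
  m_4 = 6*11 - 33 = 33, d_4 = (1167 - 33^2)/6 = 78/6 = 13, a_4 = floor((34 + 33)/13) = 5.
  m_5 = 13*5 - 33 = 32, d_5 = (1167 - 32^2)/13 = 143/13 = 11, a_5 = floor((34 + 32)/11) = 6.
  m_6 = 11*6 - 32 = 34, d_6 = (1167 - 34^2)/11 = 11/11 = 1, a_6 = floor((34 + 34)/1) = 68.
  m_7 = 1*68 - 34 = 34, d_7 = (1167 - 34^2)/1 = 11/1 = 11: (m_7, d_7) = (m_1, d_1) = (34, 11), so from here the quotients repeat a_1, ..., a_6; the period length is 6.
So sqrt(1167) = [34; (6, 5, 11, 5, 6, 68)] with period length k = 6.
k is even, so the fundamental solution of x^2 - 1167y^2 = 1 is (p_{k-1}, q_{k-1}) = (p_5, q_5); compute convergents through index 5.
Convergents (p_i = a_i*p_{i-1} + p_{i-2}, q_i = a_i*q_{i-1} + q_{i-2} with p_{-2}=0, p_{-1}=1, q_{-2}=1, q_{-1}=0):
  i=0: a_0=34, p_0 = 34*1 + 0 = 34, q_0 = 34*0 + 1 = 1.
  i=1: a_1=6, p_1 = 6*34 + 1 = 205, q_1 = 6*1 + 0 = 6.
  i=2: a_2=5, p_2 = 5*205 + 34 = 1059, q_2 = 5*6 + 1 = 31.
  i=3: a_3=11, p_3 = 11*1059 + 205 = 11854, q_3 = 11*31 + 6 = 347.
  i=4: a_4=5, p_4 = 5*11854 + 1059 = 60329, q_4 = 5*347 + 31 = 1766.
  i=5: a_5=6, p_5 = 6*60329 + 11854 = 373828, q_5 = 6*1766 + 347 = 10943.
Check: 373828^2 - 1167*10943^2 = 139747373584 - 139747373583 = 1, so (x, y) = (373828, 10943) solves the equation, and by the theorem it is the least positive solution.

(x, y) = (373828, 10943)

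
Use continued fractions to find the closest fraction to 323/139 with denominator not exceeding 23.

51/22

Expand x = 323/139 as a continued fraction with the Euclidean algorithm:
  323 = 2*139 + 45, so a_0 = 2.
  139 = 3*45 + 4, so a_1 = 3.
  45 = 11*4 + 1, so a_2 = 11.
  4 = 4*1 + 0, so a_3 = 4.
so x = [2; 3, 11, 4].
Convergents (p_i = a_i*p_{i-1} + p_{i-2}, q_i = a_i*q_{i-1} + q_{i-2} with p_{-2}=0, p_{-1}=1, q_{-2}=1, q_{-1}=0), until the denominator exceeds 23:
  i=0: a_0=2, p_0 = 2*1 + 0 = 2, q_0 = 2*0 + 1 = 1.
  i=1: a_1=3, p_1 = 3*2 + 1 = 7, q_1 = 3*1 + 0 = 3.
  i=2: a_2=11, p_2 = 11*7 + 2 = 79, q_2 = 11*3 + 1 = 34.
q_2 = 34 > 23, so the last convergent with denominator <= 23 is p_1/q_1 = 7/3.
The closest fraction with denominator <= 23 is either p_1/q_1 or the intermediate fraction (k*p_1 + p_0)/(k*q_1 + q_0) with the largest k >= 1 whose denominator stays <= 23; these approach x as k grows, and every other convergent or intermediate fraction in range is farther away.
Largest k: floor((23 - q_0)/q_1) = floor((23 - 1)/3) = 7.
That gives (7*7 + 2)/(7*3 + 1) = 51/22.
Compare the errors: |x - 7/3| = |323*3 - 7*139|/(139*3) = 4/417, and |x - 51/22| = |323*22 - 51*139|/(139*22) = 17/3058.
Cross-multiplying, 17*417 = 7089 < 12232 = 4*3058, so 17/3058 is smaller: the intermediate fraction 51/22 is closer to x than 7/3.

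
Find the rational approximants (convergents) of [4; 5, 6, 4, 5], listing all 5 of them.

Using the convergent recurrence p_i = a_i*p_{i-1} + p_{i-2}, q_i = a_i*q_{i-1} + q_{i-2} with p_{-2}=0, p_{-1}=1, q_{-2}=1, q_{-1}=0:
  i=0: a_0=4, p_0 = 4*1 + 0 = 4, q_0 = 4*0 + 1 = 1.
  i=1: a_1=5, p_1 = 5*4 + 1 = 21, q_1 = 5*1 + 0 = 5.
  i=2: a_2=6, p_2 = 6*21 + 4 = 130, q_2 = 6*5 + 1 = 31.
  i=3: a_3=4, p_3 = 4*130 + 21 = 541, q_3 = 4*31 + 5 = 129.
  i=4: a_4=5, p_4 = 5*541 + 130 = 2835, q_4 = 5*129 + 31 = 676.

4/1, 21/5, 130/31, 541/129, 2835/676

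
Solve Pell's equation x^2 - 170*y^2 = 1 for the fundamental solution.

(x, y) = (339, 26)

First expand sqrt(170) as a continued fraction. With x_i = (sqrt(170) + m_i)/d_i and (m_0, d_0) = (0, 1): a_0 = floor(sqrt(170)) = 13, since 13^2 = 169 <= 170 < 196 = 14^2.
Iterate m_{i+1} = d_i*a_i - m_i, d_{i+1} = (170 - m_{i+1}^2)/d_i, a_{i+1} = floor((a_0 + m_{i+1})/d_{i+1}):
  m_1 = 1*13 - 0 = 13, d_1 = (170 - 13^2)/1 = 1/1 = 1, a_1 = floor((13 + 13)/1) = 26.
  m_2 = 1*26 - 13 = 13, d_2 = (170 - 13^2)/1 = 1/1 = 1: (m_2, d_2) = (m_1, d_1) = (13, 1), so from here the quotient a_1 repeats; the period length is 1.
So sqrt(170) = [13; (26)] with period length k = 1.
k is odd, so (p_{k-1}, q_{k-1}) only solves x^2 - 170y^2 = -1 and the fundamental solution of x^2 - 170y^2 = 1 is (p_{2k-1}, q_{2k-1}) = (p_1, q_1); compute convergents through index 1, running through the period twice.
Convergents (p_i = a_i*p_{i-1} + p_{i-2}, q_i = a_i*q_{i-1} + q_{i-2} with p_{-2}=0, p_{-1}=1, q_{-2}=1, q_{-1}=0):
  i=0: a_0=13, p_0 = 13*1 + 0 = 13, q_0 = 13*0 + 1 = 1.
  i=1: a_1=26, p_1 = 26*13 + 1 = 339, q_1 = 26*1 + 0 = 26.
Indeed p_0^2 - 170*q_0^2 = 169 - 170 = -1, not +1.
Check: 339^2 - 170*26^2 = 114921 - 114920 = 1, so (x, y) = (339, 26) solves the equation, and by the theorem it is the least positive solution.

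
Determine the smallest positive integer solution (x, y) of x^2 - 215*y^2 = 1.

(x, y) = (44, 3)

First expand sqrt(215) as a continued fraction. With x_i = (sqrt(215) + m_i)/d_i and (m_0, d_0) = (0, 1): a_0 = floor(sqrt(215)) = 14, since 14^2 = 196 <= 215 < 225 = 15^2.
Iterate m_{i+1} = d_i*a_i - m_i, d_{i+1} = (215 - m_{i+1}^2)/d_i, a_{i+1} = floor((a_0 + m_{i+1})/d_{i+1}):
  m_1 = 1*14 - 0 = 14, d_1 = (215 - 14^2)/1 = 19/1 = 19, a_1 = floor((14 + 14)/19) = 1.
  m_2 = 19*1 - 14 = 5, d_2 = (215 - 5^2)/19 = 190/19 = 10, a_2 = floor((14 + 5)/10) = 1.
  m_3 = 10*1 - 5 = 5, d_3 = (215 - 5^2)/10 = 190/10 = 19, a_3 = floor((14 + 5)/19) = 1.
  m_4 = 19*1 - 5 = 14, d_4 = (215 - 14^2)/19 = 19/19 = 1, a_4 = floor((14 + 14)/1) = 28.
  m_5 = 1*28 - 14 = 14, d_5 = (215 - 14^2)/1 = 19/1 = 19: (m_5, d_5) = (m_1, d_1) = (14, 19), so from here the quotients repeat a_1, ..., a_4; the period length is 4.
So sqrt(215) = [14; (1, 1, 1, 28)] with period length k = 4.
k is even, so the fundamental solution of x^2 - 215y^2 = 1 is (p_{k-1}, q_{k-1}) = (p_3, q_3); compute convergents through index 3.
Convergents (p_i = a_i*p_{i-1} + p_{i-2}, q_i = a_i*q_{i-1} + q_{i-2} with p_{-2}=0, p_{-1}=1, q_{-2}=1, q_{-1}=0):
  i=0: a_0=14, p_0 = 14*1 + 0 = 14, q_0 = 14*0 + 1 = 1.
  i=1: a_1=1, p_1 = 1*14 + 1 = 15, q_1 = 1*1 + 0 = 1.
  i=2: a_2=1, p_2 = 1*15 + 14 = 29, q_2 = 1*1 + 1 = 2.
  i=3: a_3=1, p_3 = 1*29 + 15 = 44, q_3 = 1*2 + 1 = 3.
Check: 44^2 - 215*3^2 = 1936 - 1935 = 1, so (x, y) = (44, 3) solves the equation, and by the theorem it is the least positive solution.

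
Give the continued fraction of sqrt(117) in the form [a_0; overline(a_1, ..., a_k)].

Write x_i = (sqrt(117) + m_i)/d_i with (m_0, d_0) = (0, 1). a_0 = floor(sqrt(117)) = 10, since 10^2 = 100 <= 117 < 121 = 11^2.
Iterate m_{i+1} = d_i*a_i - m_i, d_{i+1} = (117 - m_{i+1}^2)/d_i, a_{i+1} = floor((a_0 + m_{i+1})/d_{i+1}):
  m_1 = 1*10 - 0 = 10, d_1 = (117 - 10^2)/1 = 17/1 = 17, a_1 = floor((10 + 10)/17) = 1.
  m_2 = 17*1 - 10 = 7, d_2 = (117 - 7^2)/17 = 68/17 = 4, a_2 = floor((10 + 7)/4) = 4.
  m_3 = 4*4 - 7 = 9, d_3 = (117 - 9^2)/4 = 36/4 = 9, a_3 = floor((10 + 9)/9) = 2.
  m_4 = 9*2 - 9 = 9, d_4 = (117 - 9^2)/9 = 36/9 = 4, a_4 = floor((10 + 9)/4) = 4.
  m_5 = 4*4 - 9 = 7, d_5 = (117 - 7^2)/4 = 68/4 = 17, a_5 = floor((10 + 7)/17) = 1.
  m_6 = 17*1 - 7 = 10, d_6 = (117 - 10^2)/17 = 17/17 = 1, a_6 = floor((10 + 10)/1) = 20.
  m_7 = 1*20 - 10 = 10, d_7 = (117 - 10^2)/1 = 17/1 = 17: (m_7, d_7) = (m_1, d_1) = (10, 17), so from here the quotients repeat a_1, ..., a_6; the period length is 6.
Hence the expansion of sqrt(117) is a_0 = 10 followed by the repeating block 1, 4, 2, 4, 1, 20 (period 6).

[10; overline(1, 4, 2, 4, 1, 20)]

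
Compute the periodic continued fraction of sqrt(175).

Write x_i = (sqrt(175) + m_i)/d_i with (m_0, d_0) = (0, 1). a_0 = floor(sqrt(175)) = 13, since 13^2 = 169 <= 175 < 196 = 14^2.
Iterate m_{i+1} = d_i*a_i - m_i, d_{i+1} = (175 - m_{i+1}^2)/d_i, a_{i+1} = floor((a_0 + m_{i+1})/d_{i+1}):
  m_1 = 1*13 - 0 = 13, d_1 = (175 - 13^2)/1 = 6/1 = 6, a_1 = floor((13 + 13)/6) = 4.
  m_2 = 6*4 - 13 = 11, d_2 = (175 - 11^2)/6 = 54/6 = 9, a_2 = floor((13 + 11)/9) = 2.
  m_3 = 9*2 - 11 = 7, d_3 = (175 - 7^2)/9 = 126/9 = 14, a_3 = floor((13 + 7)/14) = 1.
  m_4 = 14*1 - 7 = 7, d_4 = (175 - 7^2)/14 = 126/14 = 9, a_4 = floor((13 + 7)/9) = 2.
  m_5 = 9*2 - 7 = 11, d_5 = (175 - 11^2)/9 = 54/9 = 6, a_5 = floor((13 + 11)/6) = 4.
  m_6 = 6*4 - 11 = 13, d_6 = (175 - 13^2)/6 = 6/6 = 1, a_6 = floor((13 + 13)/1) = 26.
  m_7 = 1*26 - 13 = 13, d_7 = (175 - 13^2)/1 = 6/1 = 6: (m_7, d_7) = (m_1, d_1) = (13, 6), so from here the quotients repeat a_1, ..., a_6; the period length is 6.
Hence the expansion of sqrt(175) is a_0 = 13 followed by the repeating block 4, 2, 1, 2, 4, 26 (period 6).

[13; (4, 2, 1, 2, 4, 26)]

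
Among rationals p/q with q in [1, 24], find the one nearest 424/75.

Expand x = 424/75 as a continued fraction with the Euclidean algorithm:
  424 = 5*75 + 49, so a_0 = 5.
  75 = 1*49 + 26, so a_1 = 1.
  49 = 1*26 + 23, so a_2 = 1.
  26 = 1*23 + 3, so a_3 = 1.
  23 = 7*3 + 2, so a_4 = 7.
  3 = 1*2 + 1, so a_5 = 1.
  2 = 2*1 + 0, so a_6 = 2.
so x = [5; 1, 1, 1, 7, 1, 2].
Convergents (p_i = a_i*p_{i-1} + p_{i-2}, q_i = a_i*q_{i-1} + q_{i-2} with p_{-2}=0, p_{-1}=1, q_{-2}=1, q_{-1}=0), until the denominator exceeds 24:
  i=0: a_0=5, p_0 = 5*1 + 0 = 5, q_0 = 5*0 + 1 = 1.
  i=1: a_1=1, p_1 = 1*5 + 1 = 6, q_1 = 1*1 + 0 = 1.
  i=2: a_2=1, p_2 = 1*6 + 5 = 11, q_2 = 1*1 + 1 = 2.
  i=3: a_3=1, p_3 = 1*11 + 6 = 17, q_3 = 1*2 + 1 = 3.
  i=4: a_4=7, p_4 = 7*17 + 11 = 130, q_4 = 7*3 + 2 = 23.
  i=5: a_5=1, p_5 = 1*130 + 17 = 147, q_5 = 1*23 + 3 = 26.
q_5 = 26 > 24, so the last convergent with denominator <= 24 is p_4/q_4 = 130/23.
The closest fraction with denominator <= 24 is either p_4/q_4 or the intermediate fraction (k*p_4 + p_3)/(k*q_4 + q_3) with the largest k >= 1 whose denominator stays <= 24; these approach x as k grows, and every other convergent or intermediate fraction in range is farther away.
Largest k: floor((24 - q_3)/q_4) = floor((24 - 3)/23) = 0.
Since k = 0, no intermediate fraction beyond p_4/q_4 has denominator <= 24, so the convergent 130/23 is the closest (its error is |424*23 - 130*75|/(75*23) = 2/1725).

130/23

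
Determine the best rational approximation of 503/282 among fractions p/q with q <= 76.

Expand x = 503/282 as a continued fraction with the Euclidean algorithm:
  503 = 1*282 + 221, so a_0 = 1.
  282 = 1*221 + 61, so a_1 = 1.
  221 = 3*61 + 38, so a_2 = 3.
  61 = 1*38 + 23, so a_3 = 1.
  38 = 1*23 + 15, so a_4 = 1.
  23 = 1*15 + 8, so a_5 = 1.
  15 = 1*8 + 7, so a_6 = 1.
  8 = 1*7 + 1, so a_7 = 1.
  7 = 7*1 + 0, so a_8 = 7.
so x = [1; 1, 3, 1, 1, 1, 1, 1, 7].
Convergents (p_i = a_i*p_{i-1} + p_{i-2}, q_i = a_i*q_{i-1} + q_{i-2} with p_{-2}=0, p_{-1}=1, q_{-2}=1, q_{-1}=0), until the denominator exceeds 76:
  i=0: a_0=1, p_0 = 1*1 + 0 = 1, q_0 = 1*0 + 1 = 1.
  i=1: a_1=1, p_1 = 1*1 + 1 = 2, q_1 = 1*1 + 0 = 1.
  i=2: a_2=3, p_2 = 3*2 + 1 = 7, q_2 = 3*1 + 1 = 4.
  i=3: a_3=1, p_3 = 1*7 + 2 = 9, q_3 = 1*4 + 1 = 5.
  i=4: a_4=1, p_4 = 1*9 + 7 = 16, q_4 = 1*5 + 4 = 9.
  i=5: a_5=1, p_5 = 1*16 + 9 = 25, q_5 = 1*9 + 5 = 14.
  i=6: a_6=1, p_6 = 1*25 + 16 = 41, q_6 = 1*14 + 9 = 23.
  i=7: a_7=1, p_7 = 1*41 + 25 = 66, q_7 = 1*23 + 14 = 37.
  i=8: a_8=7, p_8 = 7*66 + 41 = 503, q_8 = 7*37 + 23 = 282.
q_8 = 282 > 76, so the last convergent with denominator <= 76 is p_7/q_7 = 66/37.
The closest fraction with denominator <= 76 is either p_7/q_7 or the intermediate fraction (k*p_7 + p_6)/(k*q_7 + q_6) with the largest k >= 1 whose denominator stays <= 76; these approach x as k grows, and every other convergent or intermediate fraction in range is farther away.
Largest k: floor((76 - q_6)/q_7) = floor((76 - 23)/37) = 1.
That gives (1*66 + 41)/(1*37 + 23) = 107/60.
Compare the errors: |x - 66/37| = |503*37 - 66*282|/(282*37) = 1/10434, and |x - 107/60| = |503*60 - 107*282|/(282*60) = 6/16920.
Cross-multiplying, 1*16920 = 16920 < 62604 = 6*10434, so 1/10434 is smaller: the convergent 66/37 is closer to x than 107/60.

66/37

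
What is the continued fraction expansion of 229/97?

[2; 2, 1, 3, 2, 1, 2]

Run the Euclidean algorithm on 229 and 97; the successive quotients are the partial quotients a_0, a_1, ... (each step inverts the fractional part left over by the previous one):
  229 = 2*97 + 35, so a_0 = 2.
  97 = 2*35 + 27, so a_1 = 2.
  35 = 1*27 + 8, so a_2 = 1.
  27 = 3*8 + 3, so a_3 = 3.
  8 = 2*3 + 2, so a_4 = 2.
  3 = 1*2 + 1, so a_5 = 1.
  2 = 2*1 + 0, so a_6 = 2.
The remainder reaches 0 after 7 divisions, so the expansion has 7 partial quotients, read off in order.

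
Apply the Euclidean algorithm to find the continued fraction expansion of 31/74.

[0; 2, 2, 1, 1, 2, 2]

Run the Euclidean algorithm on 31 and 74; the successive quotients are the partial quotients a_0, a_1, ... (each step inverts the fractional part left over by the previous one):
  31 = 0*74 + 31, so a_0 = 0.
  74 = 2*31 + 12, so a_1 = 2.
  31 = 2*12 + 7, so a_2 = 2.
  12 = 1*7 + 5, so a_3 = 1.
  7 = 1*5 + 2, so a_4 = 1.
  5 = 2*2 + 1, so a_5 = 2.
  2 = 2*1 + 0, so a_6 = 2.
The remainder reaches 0 after 7 divisions, so the expansion has 7 partial quotients, read off in order.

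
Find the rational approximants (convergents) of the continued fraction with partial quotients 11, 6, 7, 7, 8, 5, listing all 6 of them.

Using the convergent recurrence p_i = a_i*p_{i-1} + p_{i-2}, q_i = a_i*q_{i-1} + q_{i-2} with p_{-2}=0, p_{-1}=1, q_{-2}=1, q_{-1}=0:
  i=0: a_0=11, p_0 = 11*1 + 0 = 11, q_0 = 11*0 + 1 = 1.
  i=1: a_1=6, p_1 = 6*11 + 1 = 67, q_1 = 6*1 + 0 = 6.
  i=2: a_2=7, p_2 = 7*67 + 11 = 480, q_2 = 7*6 + 1 = 43.
  i=3: a_3=7, p_3 = 7*480 + 67 = 3427, q_3 = 7*43 + 6 = 307.
  i=4: a_4=8, p_4 = 8*3427 + 480 = 27896, q_4 = 8*307 + 43 = 2499.
  i=5: a_5=5, p_5 = 5*27896 + 3427 = 142907, q_5 = 5*2499 + 307 = 12802.

11/1, 67/6, 480/43, 3427/307, 27896/2499, 142907/12802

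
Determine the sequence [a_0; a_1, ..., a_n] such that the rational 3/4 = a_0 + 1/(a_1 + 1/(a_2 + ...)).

[0; 1, 3]

Run the Euclidean algorithm on 3 and 4; the successive quotients are the partial quotients a_0, a_1, ... (each step inverts the fractional part left over by the previous one):
  3 = 0*4 + 3, so a_0 = 0.
  4 = 1*3 + 1, so a_1 = 1.
  3 = 3*1 + 0, so a_2 = 3.
The remainder reaches 0 after 3 divisions, so the expansion has 3 partial quotients, read off in order.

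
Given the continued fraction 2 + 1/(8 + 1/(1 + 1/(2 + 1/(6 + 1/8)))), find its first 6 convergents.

2/1, 17/8, 19/9, 55/26, 349/165, 2847/1346

Using the convergent recurrence p_i = a_i*p_{i-1} + p_{i-2}, q_i = a_i*q_{i-1} + q_{i-2} with p_{-2}=0, p_{-1}=1, q_{-2}=1, q_{-1}=0:
  i=0: a_0=2, p_0 = 2*1 + 0 = 2, q_0 = 2*0 + 1 = 1.
  i=1: a_1=8, p_1 = 8*2 + 1 = 17, q_1 = 8*1 + 0 = 8.
  i=2: a_2=1, p_2 = 1*17 + 2 = 19, q_2 = 1*8 + 1 = 9.
  i=3: a_3=2, p_3 = 2*19 + 17 = 55, q_3 = 2*9 + 8 = 26.
  i=4: a_4=6, p_4 = 6*55 + 19 = 349, q_4 = 6*26 + 9 = 165.
  i=5: a_5=8, p_5 = 8*349 + 55 = 2847, q_5 = 8*165 + 26 = 1346.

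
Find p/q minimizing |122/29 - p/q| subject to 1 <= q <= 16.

21/5

Expand x = 122/29 as a continued fraction with the Euclidean algorithm:
  122 = 4*29 + 6, so a_0 = 4.
  29 = 4*6 + 5, so a_1 = 4.
  6 = 1*5 + 1, so a_2 = 1.
  5 = 5*1 + 0, so a_3 = 5.
so x = [4; 4, 1, 5].
Convergents (p_i = a_i*p_{i-1} + p_{i-2}, q_i = a_i*q_{i-1} + q_{i-2} with p_{-2}=0, p_{-1}=1, q_{-2}=1, q_{-1}=0), until the denominator exceeds 16:
  i=0: a_0=4, p_0 = 4*1 + 0 = 4, q_0 = 4*0 + 1 = 1.
  i=1: a_1=4, p_1 = 4*4 + 1 = 17, q_1 = 4*1 + 0 = 4.
  i=2: a_2=1, p_2 = 1*17 + 4 = 21, q_2 = 1*4 + 1 = 5.
  i=3: a_3=5, p_3 = 5*21 + 17 = 122, q_3 = 5*5 + 4 = 29.
q_3 = 29 > 16, so the last convergent with denominator <= 16 is p_2/q_2 = 21/5.
The closest fraction with denominator <= 16 is either p_2/q_2 or the intermediate fraction (k*p_2 + p_1)/(k*q_2 + q_1) with the largest k >= 1 whose denominator stays <= 16; these approach x as k grows, and every other convergent or intermediate fraction in range is farther away.
Largest k: floor((16 - q_1)/q_2) = floor((16 - 4)/5) = 2.
That gives (2*21 + 17)/(2*5 + 4) = 59/14.
Compare the errors: |x - 21/5| = |122*5 - 21*29|/(29*5) = 1/145, and |x - 59/14| = |122*14 - 59*29|/(29*14) = 3/406.
Cross-multiplying, 1*406 = 406 < 435 = 3*145, so 1/145 is smaller: the convergent 21/5 is closer to x than 59/14.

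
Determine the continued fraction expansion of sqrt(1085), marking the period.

Write x_i = (sqrt(1085) + m_i)/d_i with (m_0, d_0) = (0, 1). a_0 = floor(sqrt(1085)) = 32, since 32^2 = 1024 <= 1085 < 1089 = 33^2.
Iterate m_{i+1} = d_i*a_i - m_i, d_{i+1} = (1085 - m_{i+1}^2)/d_i, a_{i+1} = floor((a_0 + m_{i+1})/d_{i+1}):
  m_1 = 1*32 - 0 = 32, d_1 = (1085 - 32^2)/1 = 61/1 = 61, a_1 = floor((32 + 32)/61) = 1.
  m_2 = 61*1 - 32 = 29, d_2 = (1085 - 29^2)/61 = 244/61 = 4, a_2 = floor((32 + 29)/4) = 15.
  m_3 = 4*15 - 29 = 31, d_3 = (1085 - 31^2)/4 = 124/4 = 31, a_3 = floor((32 + 31)/31) = 2.
  m_4 = 31*2 - 31 = 31, d_4 = (1085 - 31^2)/31 = 124/31 = 4, a_4 = floor((32 + 31)/4) = 15.
  m_5 = 4*15 - 31 = 29, d_5 = (1085 - 29^2)/4 = 244/4 = 61, a_5 = floor((32 + 29)/61) = 1.
  m_6 = 61*1 - 29 = 32, d_6 = (1085 - 32^2)/61 = 61/61 = 1, a_6 = floor((32 + 32)/1) = 64.
  m_7 = 1*64 - 32 = 32, d_7 = (1085 - 32^2)/1 = 61/1 = 61: (m_7, d_7) = (m_1, d_1) = (32, 61), so from here the quotients repeat a_1, ..., a_6; the period length is 6.
Hence the expansion of sqrt(1085) is a_0 = 32 followed by the repeating block 1, 15, 2, 15, 1, 64 (period 6).

[32; (1, 15, 2, 15, 1, 64)]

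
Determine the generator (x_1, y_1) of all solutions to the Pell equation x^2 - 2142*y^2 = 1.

(x, y) = (11663, 252)

First expand sqrt(2142) as a continued fraction. With x_i = (sqrt(2142) + m_i)/d_i and (m_0, d_0) = (0, 1): a_0 = floor(sqrt(2142)) = 46, since 46^2 = 2116 <= 2142 < 2209 = 47^2.
Iterate m_{i+1} = d_i*a_i - m_i, d_{i+1} = (2142 - m_{i+1}^2)/d_i, a_{i+1} = floor((a_0 + m_{i+1})/d_{i+1}):
  m_1 = 1*46 - 0 = 46, d_1 = (2142 - 46^2)/1 = 26/1 = 26, a_1 = floor((46 + 46)/26) = 3.
  m_2 = 26*3 - 46 = 32, d_2 = (2142 - 32^2)/26 = 1118/26 = 43, a_2 = floor((46 + 32)/43) = 1.
  m_3 = 43*1 - 32 = 11, d_3 = (2142 - 11^2)/43 = 2021/43 = 47, a_3 = floor((46 + 11)/47) = 1.
  m_4 = 47*1 - 11 = 36, d_4 = (2142 - 36^2)/47 = 846/47 = 18, a_4 = floor((46 + 36)/18) = 4.
  m_5 = 18*4 - 36 = 36, d_5 = (2142 - 36^2)/18 = 846/18 = 47, a_5 = floor((46 + 36)/47) = 1.
  m_6 = 47*1 - 36 = 11, d_6 = (2142 - 11^2)/47 = 2021/47 = 43, a_6 = floor((46 + 11)/43) = 1.
  m_7 = 43*1 - 11 = 32, d_7 = (2142 - 32^2)/43 = 1118/43 = 26, a_7 = floor((46 + 32)/26) = 3.
  m_8 = 26*3 - 32 = 46, d_8 = (2142 - 46^2)/26 = 26/26 = 1, a_8 = floor((46 + 46)/1) = 92.
  m_9 = 1*92 - 46 = 46, d_9 = (2142 - 46^2)/1 = 26/1 = 26: (m_9, d_9) = (m_1, d_1) = (46, 26), so from here the quotients repeat a_1, ..., a_8; the period length is 8.
So sqrt(2142) = [46; (3, 1, 1, 4, 1, 1, 3, 92)] with period length k = 8.
k is even, so the fundamental solution of x^2 - 2142y^2 = 1 is (p_{k-1}, q_{k-1}) = (p_7, q_7); compute convergents through index 7.
Convergents (p_i = a_i*p_{i-1} + p_{i-2}, q_i = a_i*q_{i-1} + q_{i-2} with p_{-2}=0, p_{-1}=1, q_{-2}=1, q_{-1}=0):
  i=0: a_0=46, p_0 = 46*1 + 0 = 46, q_0 = 46*0 + 1 = 1.
  i=1: a_1=3, p_1 = 3*46 + 1 = 139, q_1 = 3*1 + 0 = 3.
  i=2: a_2=1, p_2 = 1*139 + 46 = 185, q_2 = 1*3 + 1 = 4.
  i=3: a_3=1, p_3 = 1*185 + 139 = 324, q_3 = 1*4 + 3 = 7.
  i=4: a_4=4, p_4 = 4*324 + 185 = 1481, q_4 = 4*7 + 4 = 32.
  i=5: a_5=1, p_5 = 1*1481 + 324 = 1805, q_5 = 1*32 + 7 = 39.
  i=6: a_6=1, p_6 = 1*1805 + 1481 = 3286, q_6 = 1*39 + 32 = 71.
  i=7: a_7=3, p_7 = 3*3286 + 1805 = 11663, q_7 = 3*71 + 39 = 252.
Check: 11663^2 - 2142*252^2 = 136025569 - 136025568 = 1, so (x, y) = (11663, 252) solves the equation, and by the theorem it is the least positive solution.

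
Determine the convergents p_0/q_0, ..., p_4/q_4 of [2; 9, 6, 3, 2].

Using the convergent recurrence p_i = a_i*p_{i-1} + p_{i-2}, q_i = a_i*q_{i-1} + q_{i-2} with p_{-2}=0, p_{-1}=1, q_{-2}=1, q_{-1}=0:
  i=0: a_0=2, p_0 = 2*1 + 0 = 2, q_0 = 2*0 + 1 = 1.
  i=1: a_1=9, p_1 = 9*2 + 1 = 19, q_1 = 9*1 + 0 = 9.
  i=2: a_2=6, p_2 = 6*19 + 2 = 116, q_2 = 6*9 + 1 = 55.
  i=3: a_3=3, p_3 = 3*116 + 19 = 367, q_3 = 3*55 + 9 = 174.
  i=4: a_4=2, p_4 = 2*367 + 116 = 850, q_4 = 2*174 + 55 = 403.

2/1, 19/9, 116/55, 367/174, 850/403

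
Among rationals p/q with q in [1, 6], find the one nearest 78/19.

Expand x = 78/19 as a continued fraction with the Euclidean algorithm:
  78 = 4*19 + 2, so a_0 = 4.
  19 = 9*2 + 1, so a_1 = 9.
  2 = 2*1 + 0, so a_2 = 2.
so x = [4; 9, 2].
Convergents (p_i = a_i*p_{i-1} + p_{i-2}, q_i = a_i*q_{i-1} + q_{i-2} with p_{-2}=0, p_{-1}=1, q_{-2}=1, q_{-1}=0), until the denominator exceeds 6:
  i=0: a_0=4, p_0 = 4*1 + 0 = 4, q_0 = 4*0 + 1 = 1.
  i=1: a_1=9, p_1 = 9*4 + 1 = 37, q_1 = 9*1 + 0 = 9.
q_1 = 9 > 6, so the last convergent with denominator <= 6 is p_0/q_0 = 4/1.
The closest fraction with denominator <= 6 is either p_0/q_0 or the intermediate fraction (k*p_0 + p_{-1})/(k*q_0 + q_{-1}) with the largest k >= 1 whose denominator stays <= 6; these approach x as k grows, and every other convergent or intermediate fraction in range is farther away.
Largest k: floor((6 - q_{-1})/q_0) = floor((6 - 0)/1) = 6 (using the seeds p_{-1} = 1, q_{-1} = 0).
That gives (6*4 + 1)/(6*1 + 0) = 25/6.
Compare the errors: |x - 4/1| = |78*1 - 4*19|/(19*1) = 2/19, and |x - 25/6| = |78*6 - 25*19|/(19*6) = 7/114.
Cross-multiplying, 7*19 = 133 < 228 = 2*114, so 7/114 is smaller: the intermediate fraction 25/6 is closer to x than 4/1.

25/6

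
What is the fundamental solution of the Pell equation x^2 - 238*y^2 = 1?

First expand sqrt(238) as a continued fraction. With x_i = (sqrt(238) + m_i)/d_i and (m_0, d_0) = (0, 1): a_0 = floor(sqrt(238)) = 15, since 15^2 = 225 <= 238 < 256 = 16^2.
Iterate m_{i+1} = d_i*a_i - m_i, d_{i+1} = (238 - m_{i+1}^2)/d_i, a_{i+1} = floor((a_0 + m_{i+1})/d_{i+1}):
  m_1 = 1*15 - 0 = 15, d_1 = (238 - 15^2)/1 = 13/1 = 13, a_1 = floor((15 + 15)/13) = 2.
  m_2 = 13*2 - 15 = 11, d_2 = (238 - 11^2)/13 = 117/13 = 9, a_2 = floor((15 + 11)/9) = 2.
  m_3 = 9*2 - 11 = 7, d_3 = (238 - 7^2)/9 = 189/9 = 21, a_3 = floor((15 + 7)/21) = 1.
  m_4 = 21*1 - 7 = 14, d_4 = (238 - 14^2)/21 = 42/21 = 2, a_4 = floor((15 + 14)/2) = 14.
  m_5 = 2*14 - 14 = 14, d_5 = (238 - 14^2)/2 = 42/2 = 21, a_5 = floor((15 + 14)/21) = 1.
  m_6 = 21*1 - 14 = 7, d_6 = (238 - 7^2)/21 = 189/21 = 9, a_6 = floor((15 + 7)/9) = 2.
  m_7 = 9*2 - 7 = 11, d_7 = (238 - 11^2)/9 = 117/9 = 13, a_7 = floor((15 + 11)/13) = 2.
  m_8 = 13*2 - 11 = 15, d_8 = (238 - 15^2)/13 = 13/13 = 1, a_8 = floor((15 + 15)/1) = 30.
  m_9 = 1*30 - 15 = 15, d_9 = (238 - 15^2)/1 = 13/1 = 13: (m_9, d_9) = (m_1, d_1) = (15, 13), so from here the quotients repeat a_1, ..., a_8; the period length is 8.
So sqrt(238) = [15; (2, 2, 1, 14, 1, 2, 2, 30)] with period length k = 8.
k is even, so the fundamental solution of x^2 - 238y^2 = 1 is (p_{k-1}, q_{k-1}) = (p_7, q_7); compute convergents through index 7.
Convergents (p_i = a_i*p_{i-1} + p_{i-2}, q_i = a_i*q_{i-1} + q_{i-2} with p_{-2}=0, p_{-1}=1, q_{-2}=1, q_{-1}=0):
  i=0: a_0=15, p_0 = 15*1 + 0 = 15, q_0 = 15*0 + 1 = 1.
  i=1: a_1=2, p_1 = 2*15 + 1 = 31, q_1 = 2*1 + 0 = 2.
  i=2: a_2=2, p_2 = 2*31 + 15 = 77, q_2 = 2*2 + 1 = 5.
  i=3: a_3=1, p_3 = 1*77 + 31 = 108, q_3 = 1*5 + 2 = 7.
  i=4: a_4=14, p_4 = 14*108 + 77 = 1589, q_4 = 14*7 + 5 = 103.
  i=5: a_5=1, p_5 = 1*1589 + 108 = 1697, q_5 = 1*103 + 7 = 110.
  i=6: a_6=2, p_6 = 2*1697 + 1589 = 4983, q_6 = 2*110 + 103 = 323.
  i=7: a_7=2, p_7 = 2*4983 + 1697 = 11663, q_7 = 2*323 + 110 = 756.
Check: 11663^2 - 238*756^2 = 136025569 - 136025568 = 1, so (x, y) = (11663, 756) solves the equation, and by the theorem it is the least positive solution.

(x, y) = (11663, 756)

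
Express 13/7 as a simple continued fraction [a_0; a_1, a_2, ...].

[1; 1, 6]

Run the Euclidean algorithm on 13 and 7; the successive quotients are the partial quotients a_0, a_1, ... (each step inverts the fractional part left over by the previous one):
  13 = 1*7 + 6, so a_0 = 1.
  7 = 1*6 + 1, so a_1 = 1.
  6 = 6*1 + 0, so a_2 = 6.
The remainder reaches 0 after 3 divisions, so the expansion has 3 partial quotients, read off in order.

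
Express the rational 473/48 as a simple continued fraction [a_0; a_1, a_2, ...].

[9; 1, 5, 1, 6]

Run the Euclidean algorithm on 473 and 48; the successive quotients are the partial quotients a_0, a_1, ... (each step inverts the fractional part left over by the previous one):
  473 = 9*48 + 41, so a_0 = 9.
  48 = 1*41 + 7, so a_1 = 1.
  41 = 5*7 + 6, so a_2 = 5.
  7 = 1*6 + 1, so a_3 = 1.
  6 = 6*1 + 0, so a_4 = 6.
The remainder reaches 0 after 5 divisions, so the expansion has 5 partial quotients, read off in order.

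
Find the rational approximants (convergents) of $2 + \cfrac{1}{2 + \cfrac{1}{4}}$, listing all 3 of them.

2/1, 5/2, 22/9

Using the convergent recurrence p_i = a_i*p_{i-1} + p_{i-2}, q_i = a_i*q_{i-1} + q_{i-2} with p_{-2}=0, p_{-1}=1, q_{-2}=1, q_{-1}=0:
  i=0: a_0=2, p_0 = 2*1 + 0 = 2, q_0 = 2*0 + 1 = 1.
  i=1: a_1=2, p_1 = 2*2 + 1 = 5, q_1 = 2*1 + 0 = 2.
  i=2: a_2=4, p_2 = 4*5 + 2 = 22, q_2 = 4*2 + 1 = 9.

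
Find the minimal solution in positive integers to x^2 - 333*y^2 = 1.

First expand sqrt(333) as a continued fraction. With x_i = (sqrt(333) + m_i)/d_i and (m_0, d_0) = (0, 1): a_0 = floor(sqrt(333)) = 18, since 18^2 = 324 <= 333 < 361 = 19^2.
Iterate m_{i+1} = d_i*a_i - m_i, d_{i+1} = (333 - m_{i+1}^2)/d_i, a_{i+1} = floor((a_0 + m_{i+1})/d_{i+1}):
  m_1 = 1*18 - 0 = 18, d_1 = (333 - 18^2)/1 = 9/1 = 9, a_1 = floor((18 + 18)/9) = 4.
  m_2 = 9*4 - 18 = 18, d_2 = (333 - 18^2)/9 = 9/9 = 1, a_2 = floor((18 + 18)/1) = 36.
  m_3 = 1*36 - 18 = 18, d_3 = (333 - 18^2)/1 = 9/1 = 9: (m_3, d_3) = (m_1, d_1) = (18, 9), so from here the quotients repeat a_1, a_2; the period length is 2.
So sqrt(333) = [18; (4, 36)] with period length k = 2.
k is even, so the fundamental solution of x^2 - 333y^2 = 1 is (p_{k-1}, q_{k-1}) = (p_1, q_1); compute convergents through index 1.
Convergents (p_i = a_i*p_{i-1} + p_{i-2}, q_i = a_i*q_{i-1} + q_{i-2} with p_{-2}=0, p_{-1}=1, q_{-2}=1, q_{-1}=0):
  i=0: a_0=18, p_0 = 18*1 + 0 = 18, q_0 = 18*0 + 1 = 1.
  i=1: a_1=4, p_1 = 4*18 + 1 = 73, q_1 = 4*1 + 0 = 4.
Check: 73^2 - 333*4^2 = 5329 - 5328 = 1, so (x, y) = (73, 4) solves the equation, and by the theorem it is the least positive solution.

(x, y) = (73, 4)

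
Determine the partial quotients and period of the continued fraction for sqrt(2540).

[50; (2, 1, 1, 24, 1, 1, 2, 100)]

Write x_i = (sqrt(2540) + m_i)/d_i with (m_0, d_0) = (0, 1). a_0 = floor(sqrt(2540)) = 50, since 50^2 = 2500 <= 2540 < 2601 = 51^2.
Iterate m_{i+1} = d_i*a_i - m_i, d_{i+1} = (2540 - m_{i+1}^2)/d_i, a_{i+1} = floor((a_0 + m_{i+1})/d_{i+1}):
  m_1 = 1*50 - 0 = 50, d_1 = (2540 - 50^2)/1 = 40/1 = 40, a_1 = floor((50 + 50)/40) = 2.
  m_2 = 40*2 - 50 = 30, d_2 = (2540 - 30^2)/40 = 1640/40 = 41, a_2 = floor((50 + 30)/41) = 1.
  m_3 = 41*1 - 30 = 11, d_3 = (2540 - 11^2)/41 = 2419/41 = 59, a_3 = floor((50 + 11)/59) = 1.
  m_4 = 59*1 - 11 = 48, d_4 = (2540 - 48^2)/59 = 236/59 = 4, a_4 = floor((50 + 48)/4) = 24.
  m_5 = 4*24 - 48 = 48, d_5 = (2540 - 48^2)/4 = 236/4 = 59, a_5 = floor((50 + 48)/59) = 1.
  m_6 = 59*1 - 48 = 11, d_6 = (2540 - 11^2)/59 = 2419/59 = 41, a_6 = floor((50 + 11)/41) = 1.
  m_7 = 41*1 - 11 = 30, d_7 = (2540 - 30^2)/41 = 1640/41 = 40, a_7 = floor((50 + 30)/40) = 2.
  m_8 = 40*2 - 30 = 50, d_8 = (2540 - 50^2)/40 = 40/40 = 1, a_8 = floor((50 + 50)/1) = 100.
  m_9 = 1*100 - 50 = 50, d_9 = (2540 - 50^2)/1 = 40/1 = 40: (m_9, d_9) = (m_1, d_1) = (50, 40), so from here the quotients repeat a_1, ..., a_8; the period length is 8.
Hence the expansion of sqrt(2540) is a_0 = 50 followed by the repeating block 2, 1, 1, 24, 1, 1, 2, 100 (period 8).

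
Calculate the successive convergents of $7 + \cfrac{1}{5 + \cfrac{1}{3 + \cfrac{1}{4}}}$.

7/1, 36/5, 115/16, 496/69

Using the convergent recurrence p_i = a_i*p_{i-1} + p_{i-2}, q_i = a_i*q_{i-1} + q_{i-2} with p_{-2}=0, p_{-1}=1, q_{-2}=1, q_{-1}=0:
  i=0: a_0=7, p_0 = 7*1 + 0 = 7, q_0 = 7*0 + 1 = 1.
  i=1: a_1=5, p_1 = 5*7 + 1 = 36, q_1 = 5*1 + 0 = 5.
  i=2: a_2=3, p_2 = 3*36 + 7 = 115, q_2 = 3*5 + 1 = 16.
  i=3: a_3=4, p_3 = 4*115 + 36 = 496, q_3 = 4*16 + 5 = 69.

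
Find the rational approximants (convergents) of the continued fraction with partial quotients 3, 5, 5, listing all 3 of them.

Using the convergent recurrence p_i = a_i*p_{i-1} + p_{i-2}, q_i = a_i*q_{i-1} + q_{i-2} with p_{-2}=0, p_{-1}=1, q_{-2}=1, q_{-1}=0:
  i=0: a_0=3, p_0 = 3*1 + 0 = 3, q_0 = 3*0 + 1 = 1.
  i=1: a_1=5, p_1 = 5*3 + 1 = 16, q_1 = 5*1 + 0 = 5.
  i=2: a_2=5, p_2 = 5*16 + 3 = 83, q_2 = 5*5 + 1 = 26.

3/1, 16/5, 83/26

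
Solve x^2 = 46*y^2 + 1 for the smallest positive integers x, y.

(x, y) = (24335, 3588)

First expand sqrt(46) as a continued fraction. With x_i = (sqrt(46) + m_i)/d_i and (m_0, d_0) = (0, 1): a_0 = floor(sqrt(46)) = 6, since 6^2 = 36 <= 46 < 49 = 7^2.
Iterate m_{i+1} = d_i*a_i - m_i, d_{i+1} = (46 - m_{i+1}^2)/d_i, a_{i+1} = floor((a_0 + m_{i+1})/d_{i+1}):
  m_1 = 1*6 - 0 = 6, d_1 = (46 - 6^2)/1 = 10/1 = 10, a_1 = floor((6 + 6)/10) = 1.
  m_2 = 10*1 - 6 = 4, d_2 = (46 - 4^2)/10 = 30/10 = 3, a_2 = floor((6 + 4)/3) = 3.
  m_3 = 3*3 - 4 = 5, d_3 = (46 - 5^2)/3 = 21/3 = 7, a_3 = floor((6 + 5)/7) = 1.
  m_4 = 7*1 - 5 = 2, d_4 = (46 - 2^2)/7 = 42/7 = 6, a_4 = floor((6 + 2)/6) = 1.
  m_5 = 6*1 - 2 = 4, d_5 = (46 - 4^2)/6 = 30/6 = 5, a_5 = floor((6 + 4)/5) = 2.
  m_6 = 5*2 - 4 = 6, d_6 = (46 - 6^2)/5 = 10/5 = 2, a_6 = floor((6 + 6)/2) = 6.
  m_7 = 2*6 - 6 = 6, d_7 = (46 - 6^2)/2 = 10/2 = 5, a_7 = floor((6 + 6)/5) = 2.
  m_8 = 5*2 - 6 = 4, d_8 = (46 - 4^2)/5 = 30/5 = 6, a_8 = floor((6 + 4)/6) = 1.
  m_9 = 6*1 - 4 = 2, d_9 = (46 - 2^2)/6 = 42/6 = 7, a_9 = floor((6 + 2)/7) = 1.
  m_10 = 7*1 - 2 = 5, d_10 = (46 - 5^2)/7 = 21/7 = 3, a_10 = floor((6 + 5)/3) = 3.
  m_11 = 3*3 - 5 = 4, d_11 = (46 - 4^2)/3 = 30/3 = 10, a_11 = floor((6 + 4)/10) = 1.
  m_12 = 10*1 - 4 = 6, d_12 = (46 - 6^2)/10 = 10/10 = 1, a_12 = floor((6 + 6)/1) = 12.
  m_13 = 1*12 - 6 = 6, d_13 = (46 - 6^2)/1 = 10/1 = 10: (m_13, d_13) = (m_1, d_1) = (6, 10), so from here the quotients repeat a_1, ..., a_12; the period length is 12.
So sqrt(46) = [6; (1, 3, 1, 1, 2, 6, 2, 1, 1, 3, 1, 12)] with period length k = 12.
k is even, so the fundamental solution of x^2 - 46y^2 = 1 is (p_{k-1}, q_{k-1}) = (p_11, q_11); compute convergents through index 11.
Convergents (p_i = a_i*p_{i-1} + p_{i-2}, q_i = a_i*q_{i-1} + q_{i-2} with p_{-2}=0, p_{-1}=1, q_{-2}=1, q_{-1}=0):
  i=0: a_0=6, p_0 = 6*1 + 0 = 6, q_0 = 6*0 + 1 = 1.
  i=1: a_1=1, p_1 = 1*6 + 1 = 7, q_1 = 1*1 + 0 = 1.
  i=2: a_2=3, p_2 = 3*7 + 6 = 27, q_2 = 3*1 + 1 = 4.
  i=3: a_3=1, p_3 = 1*27 + 7 = 34, q_3 = 1*4 + 1 = 5.
  i=4: a_4=1, p_4 = 1*34 + 27 = 61, q_4 = 1*5 + 4 = 9.
  i=5: a_5=2, p_5 = 2*61 + 34 = 156, q_5 = 2*9 + 5 = 23.
  i=6: a_6=6, p_6 = 6*156 + 61 = 997, q_6 = 6*23 + 9 = 147.
  i=7: a_7=2, p_7 = 2*997 + 156 = 2150, q_7 = 2*147 + 23 = 317.
  i=8: a_8=1, p_8 = 1*2150 + 997 = 3147, q_8 = 1*317 + 147 = 464.
  i=9: a_9=1, p_9 = 1*3147 + 2150 = 5297, q_9 = 1*464 + 317 = 781.
  i=10: a_10=3, p_10 = 3*5297 + 3147 = 19038, q_10 = 3*781 + 464 = 2807.
  i=11: a_11=1, p_11 = 1*19038 + 5297 = 24335, q_11 = 1*2807 + 781 = 3588.
Check: 24335^2 - 46*3588^2 = 592192225 - 592192224 = 1, so (x, y) = (24335, 3588) solves the equation, and by the theorem it is the least positive solution.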